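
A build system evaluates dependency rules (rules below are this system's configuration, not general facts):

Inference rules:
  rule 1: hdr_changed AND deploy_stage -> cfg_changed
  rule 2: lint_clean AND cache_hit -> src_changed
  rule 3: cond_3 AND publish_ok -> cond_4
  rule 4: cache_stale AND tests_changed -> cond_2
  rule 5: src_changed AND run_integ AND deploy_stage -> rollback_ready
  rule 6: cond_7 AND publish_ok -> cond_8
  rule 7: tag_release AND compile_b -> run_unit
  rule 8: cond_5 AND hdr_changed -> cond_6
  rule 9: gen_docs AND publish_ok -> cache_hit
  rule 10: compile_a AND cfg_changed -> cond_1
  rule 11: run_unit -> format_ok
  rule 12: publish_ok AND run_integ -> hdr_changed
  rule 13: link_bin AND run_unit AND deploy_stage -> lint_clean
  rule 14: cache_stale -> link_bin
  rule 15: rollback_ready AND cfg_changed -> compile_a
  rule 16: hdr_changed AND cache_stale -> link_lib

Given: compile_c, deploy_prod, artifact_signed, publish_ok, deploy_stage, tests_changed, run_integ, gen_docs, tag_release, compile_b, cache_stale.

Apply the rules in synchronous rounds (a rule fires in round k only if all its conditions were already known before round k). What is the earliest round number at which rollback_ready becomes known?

Round 1: rule 4 [cache_stale AND tests_changed -> cond_2]; rule 7 [tag_release AND compile_b -> run_unit]; rule 9 [gen_docs AND publish_ok -> cache_hit]; rule 12 [publish_ok AND run_integ -> hdr_changed]; rule 14 [cache_stale -> link_bin]. Adds cond_2, run_unit, cache_hit, hdr_changed, link_bin.
Round 2: rule 1 [hdr_changed AND deploy_stage -> cfg_changed]; rule 11 [run_unit -> format_ok]; rule 13 [link_bin AND run_unit AND deploy_stage -> lint_clean]; rule 16 [hdr_changed AND cache_stale -> link_lib]. Adds cfg_changed, format_ok, lint_clean, link_lib.
Round 3: rule 2 [lint_clean AND cache_hit -> src_changed]. Adds src_changed.
Round 4: rule 5 [src_changed AND run_integ AND deploy_stage -> rollback_ready]. Adds rollback_ready.
rollback_ready first appears in round 4.

4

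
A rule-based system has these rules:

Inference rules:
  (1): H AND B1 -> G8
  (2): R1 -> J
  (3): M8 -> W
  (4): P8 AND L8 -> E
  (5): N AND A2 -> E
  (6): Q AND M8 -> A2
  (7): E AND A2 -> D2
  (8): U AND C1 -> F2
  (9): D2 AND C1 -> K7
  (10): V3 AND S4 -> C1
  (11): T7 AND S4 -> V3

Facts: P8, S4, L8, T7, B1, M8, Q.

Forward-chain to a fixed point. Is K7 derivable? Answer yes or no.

yes

[1] (3) [M8 -> W]; (4) [P8 AND L8 -> E]; (6) [Q AND M8 -> A2]; (11) [T7 AND S4 -> V3]. ⇒ new: W, E, A2, V3.
[2] (7) [E AND A2 -> D2]; (10) [V3 AND S4 -> C1]. ⇒ new: D2, C1.
[3] (9) [D2 AND C1 -> K7]. ⇒ new: K7.
K7 appears in round 3, so it is derivable.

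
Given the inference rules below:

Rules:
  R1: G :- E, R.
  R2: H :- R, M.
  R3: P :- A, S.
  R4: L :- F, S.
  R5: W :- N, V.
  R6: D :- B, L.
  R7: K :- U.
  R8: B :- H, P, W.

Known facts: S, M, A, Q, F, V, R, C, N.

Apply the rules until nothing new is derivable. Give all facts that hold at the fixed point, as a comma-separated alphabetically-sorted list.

A, B, C, D, F, H, L, M, N, P, Q, R, S, V, W

Round 1: R2 [H :- R, M.]; R3 [P :- A, S.]; R4 [L :- F, S.]; R5 [W :- N, V.]. Adds H, P, L, W.
Round 2: R8 [B :- H, P, W.]. Adds B.
Round 3: R6 [D :- B, L.]. Adds D.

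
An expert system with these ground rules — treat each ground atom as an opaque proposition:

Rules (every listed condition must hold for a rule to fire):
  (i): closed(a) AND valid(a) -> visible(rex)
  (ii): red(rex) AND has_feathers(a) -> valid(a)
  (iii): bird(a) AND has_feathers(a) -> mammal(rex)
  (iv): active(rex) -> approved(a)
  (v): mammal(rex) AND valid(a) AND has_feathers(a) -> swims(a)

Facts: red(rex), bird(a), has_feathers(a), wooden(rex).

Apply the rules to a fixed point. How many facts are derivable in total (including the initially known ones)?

Round 1: (ii) [red(rex) AND has_feathers(a) -> valid(a)]; (iii) [bird(a) AND has_feathers(a) -> mammal(rex)]. Adds valid(a), mammal(rex).
Round 2: (v) [mammal(rex) AND valid(a) AND has_feathers(a) -> swims(a)]. Adds swims(a).
Closure: {bird(a), has_feathers(a), mammal(rex), red(rex), swims(a), valid(a), wooden(rex)} — 7 facts.

7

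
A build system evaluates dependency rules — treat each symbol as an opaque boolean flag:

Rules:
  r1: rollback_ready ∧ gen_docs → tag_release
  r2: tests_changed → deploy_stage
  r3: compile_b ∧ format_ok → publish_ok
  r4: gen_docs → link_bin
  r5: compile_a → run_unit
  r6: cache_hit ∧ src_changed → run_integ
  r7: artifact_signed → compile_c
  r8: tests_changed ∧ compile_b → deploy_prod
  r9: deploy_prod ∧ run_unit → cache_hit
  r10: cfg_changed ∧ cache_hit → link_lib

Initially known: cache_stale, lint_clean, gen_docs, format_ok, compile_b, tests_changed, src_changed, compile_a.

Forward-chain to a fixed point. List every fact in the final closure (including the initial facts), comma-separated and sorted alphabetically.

Round 1: r2 [tests_changed → deploy_stage]; r3 [compile_b ∧ format_ok → publish_ok]; r4 [gen_docs → link_bin]; r5 [compile_a → run_unit]; r8 [tests_changed ∧ compile_b → deploy_prod]. Adds deploy_stage, publish_ok, link_bin, run_unit, deploy_prod.
Round 2: r9 [deploy_prod ∧ run_unit → cache_hit]. Adds cache_hit.
Round 3: r6 [cache_hit ∧ src_changed → run_integ]. Adds run_integ.

cache_hit, cache_stale, compile_a, compile_b, deploy_prod, deploy_stage, format_ok, gen_docs, link_bin, lint_clean, publish_ok, run_integ, run_unit, src_changed, tests_changed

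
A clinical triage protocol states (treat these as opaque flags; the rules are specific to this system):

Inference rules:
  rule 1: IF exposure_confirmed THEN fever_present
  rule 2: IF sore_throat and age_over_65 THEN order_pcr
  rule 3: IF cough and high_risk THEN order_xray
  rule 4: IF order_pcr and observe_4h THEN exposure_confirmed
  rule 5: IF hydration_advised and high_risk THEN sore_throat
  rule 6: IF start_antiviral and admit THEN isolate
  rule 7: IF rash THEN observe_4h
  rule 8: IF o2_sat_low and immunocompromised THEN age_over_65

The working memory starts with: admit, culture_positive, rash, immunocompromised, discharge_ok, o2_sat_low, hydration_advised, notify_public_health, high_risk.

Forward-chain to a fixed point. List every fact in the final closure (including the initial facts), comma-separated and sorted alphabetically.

admit, age_over_65, culture_positive, discharge_ok, exposure_confirmed, fever_present, high_risk, hydration_advised, immunocompromised, notify_public_health, o2_sat_low, observe_4h, order_pcr, rash, sore_throat

Round 1: rule 5 [IF hydration_advised and high_risk THEN sore_throat]; rule 7 [IF rash THEN observe_4h]; rule 8 [IF o2_sat_low and immunocompromised THEN age_over_65]. New: sore_throat, observe_4h, age_over_65.
Round 2: rule 2 [IF sore_throat and age_over_65 THEN order_pcr]. New: order_pcr.
Round 3: rule 4 [IF order_pcr and observe_4h THEN exposure_confirmed]. New: exposure_confirmed.
Round 4: rule 1 [IF exposure_confirmed THEN fever_present]. New: fever_present.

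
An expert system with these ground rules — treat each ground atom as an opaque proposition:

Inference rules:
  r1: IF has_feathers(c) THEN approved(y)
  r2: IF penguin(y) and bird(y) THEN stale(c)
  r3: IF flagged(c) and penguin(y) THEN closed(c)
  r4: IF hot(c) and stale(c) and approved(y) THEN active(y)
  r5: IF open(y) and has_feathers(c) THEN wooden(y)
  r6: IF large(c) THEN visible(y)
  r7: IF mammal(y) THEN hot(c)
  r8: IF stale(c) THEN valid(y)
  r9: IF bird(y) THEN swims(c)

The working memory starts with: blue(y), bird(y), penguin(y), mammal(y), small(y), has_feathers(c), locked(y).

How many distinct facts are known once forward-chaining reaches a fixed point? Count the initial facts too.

Round 1 fires r1, r2, r7, r9, giving approved(y), stale(c), hot(c), swims(c).
Round 2 fires r4, r8, giving active(y), valid(y).
Closure: {active(y), approved(y), bird(y), blue(y), has_feathers(c), hot(c), locked(y), mammal(y), penguin(y), small(y), stale(c), swims(c), valid(y)} — 13 facts.

13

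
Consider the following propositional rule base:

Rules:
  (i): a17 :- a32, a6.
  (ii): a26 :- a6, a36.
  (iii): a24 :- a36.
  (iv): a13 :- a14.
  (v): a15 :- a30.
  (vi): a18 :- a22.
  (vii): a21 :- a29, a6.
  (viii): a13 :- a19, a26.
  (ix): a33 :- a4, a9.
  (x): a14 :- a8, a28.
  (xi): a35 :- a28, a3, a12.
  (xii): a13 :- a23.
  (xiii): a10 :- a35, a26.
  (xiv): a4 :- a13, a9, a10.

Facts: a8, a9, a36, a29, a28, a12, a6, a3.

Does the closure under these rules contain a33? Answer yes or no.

Round 1: (ii) [a26 :- a6, a36.]; (iii) [a24 :- a36.]; (vii) [a21 :- a29, a6.]; (x) [a14 :- a8, a28.]; (xi) [a35 :- a28, a3, a12.]. Adds a26, a24, a21, a14, a35.
Round 2: (iv) [a13 :- a14.]; (xiii) [a10 :- a35, a26.]. Adds a13, a10.
Round 3: (xiv) [a4 :- a13, a9, a10.]. Adds a4.
Round 4: (ix) [a33 :- a4, a9.]. Adds a33.
a33 appears in round 4, so it is derivable.

yes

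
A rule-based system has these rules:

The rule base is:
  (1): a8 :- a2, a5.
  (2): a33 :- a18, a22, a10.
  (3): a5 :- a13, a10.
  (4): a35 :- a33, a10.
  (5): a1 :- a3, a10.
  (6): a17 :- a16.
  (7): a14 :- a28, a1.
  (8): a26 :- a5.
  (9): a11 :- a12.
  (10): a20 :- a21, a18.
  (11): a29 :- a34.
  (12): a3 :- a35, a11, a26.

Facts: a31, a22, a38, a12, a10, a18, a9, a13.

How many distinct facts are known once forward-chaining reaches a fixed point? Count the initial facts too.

15

Round 1: (2) [a33 :- a18, a22, a10.]; (3) [a5 :- a13, a10.]; (9) [a11 :- a12.]. New: a33, a5, a11.
Round 2: (4) [a35 :- a33, a10.]; (8) [a26 :- a5.]. New: a35, a26.
Round 3: (12) [a3 :- a35, a11, a26.]. New: a3.
Round 4: (5) [a1 :- a3, a10.]. New: a1.
Closure: {a1, a10, a11, a12, a13, a18, a22, a26, a3, a31, a33, a35, a38, a5, a9} — 15 facts.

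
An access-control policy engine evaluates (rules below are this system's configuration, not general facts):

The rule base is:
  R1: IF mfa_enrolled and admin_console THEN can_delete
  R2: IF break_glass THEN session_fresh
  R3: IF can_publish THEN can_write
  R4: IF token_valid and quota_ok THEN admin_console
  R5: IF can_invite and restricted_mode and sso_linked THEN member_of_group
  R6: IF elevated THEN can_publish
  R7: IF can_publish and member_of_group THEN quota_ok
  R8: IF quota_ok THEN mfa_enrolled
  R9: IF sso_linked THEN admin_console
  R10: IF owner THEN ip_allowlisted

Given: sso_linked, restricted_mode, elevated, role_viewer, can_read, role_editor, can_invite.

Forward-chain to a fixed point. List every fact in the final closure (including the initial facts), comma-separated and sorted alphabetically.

[1] R5 [IF can_invite and restricted_mode and sso_linked THEN member_of_group]; R6 [IF elevated THEN can_publish]; R9 [IF sso_linked THEN admin_console]. ⇒ new: member_of_group, can_publish, admin_console.
[2] R3 [IF can_publish THEN can_write]; R7 [IF can_publish and member_of_group THEN quota_ok]. ⇒ new: can_write, quota_ok.
[3] R8 [IF quota_ok THEN mfa_enrolled]. ⇒ new: mfa_enrolled.
[4] R1 [IF mfa_enrolled and admin_console THEN can_delete]. ⇒ new: can_delete.

admin_console, can_delete, can_invite, can_publish, can_read, can_write, elevated, member_of_group, mfa_enrolled, quota_ok, restricted_mode, role_editor, role_viewer, sso_linked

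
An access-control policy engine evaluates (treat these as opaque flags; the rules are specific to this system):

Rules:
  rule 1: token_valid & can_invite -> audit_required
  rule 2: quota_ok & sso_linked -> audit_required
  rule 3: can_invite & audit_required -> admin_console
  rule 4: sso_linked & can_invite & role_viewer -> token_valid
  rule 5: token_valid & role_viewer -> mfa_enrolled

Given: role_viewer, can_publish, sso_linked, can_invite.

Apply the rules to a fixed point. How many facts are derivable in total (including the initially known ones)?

Round 1 — rule 4, derive token_valid.
Round 2 — rule 1, rule 5, derive audit_required, mfa_enrolled.
Round 3 — rule 3, derive admin_console.
Closure: {admin_console, audit_required, can_invite, can_publish, mfa_enrolled, role_viewer, sso_linked, token_valid} — 8 facts.

8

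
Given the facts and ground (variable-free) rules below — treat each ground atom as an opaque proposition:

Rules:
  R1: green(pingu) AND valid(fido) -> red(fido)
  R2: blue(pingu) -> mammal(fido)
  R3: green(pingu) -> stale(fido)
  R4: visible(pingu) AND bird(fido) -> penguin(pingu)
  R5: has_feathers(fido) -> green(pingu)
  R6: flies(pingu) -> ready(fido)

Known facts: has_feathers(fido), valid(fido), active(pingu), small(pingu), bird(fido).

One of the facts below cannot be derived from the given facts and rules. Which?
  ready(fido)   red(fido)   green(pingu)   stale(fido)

ready(fido)

Round 1 fires R5, giving green(pingu).
Round 2 fires R1, R3, giving red(fido), stale(fido).
Derived: green(pingu) (round 1), stale(fido) (round 2), red(fido) (round 2). ready(fido) never appears in any round.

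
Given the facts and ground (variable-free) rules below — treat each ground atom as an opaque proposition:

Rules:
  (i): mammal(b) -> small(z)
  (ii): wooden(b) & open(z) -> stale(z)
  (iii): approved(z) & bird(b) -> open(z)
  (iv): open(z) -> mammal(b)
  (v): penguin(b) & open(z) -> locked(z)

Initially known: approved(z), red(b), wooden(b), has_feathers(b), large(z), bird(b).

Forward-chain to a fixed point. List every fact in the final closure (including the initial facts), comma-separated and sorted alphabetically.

approved(z), bird(b), has_feathers(b), large(z), mammal(b), open(z), red(b), small(z), stale(z), wooden(b)

Round 1 fires (iii), giving open(z).
Round 2 fires (ii), (iv), giving stale(z), mammal(b).
Round 3 fires (i), giving small(z).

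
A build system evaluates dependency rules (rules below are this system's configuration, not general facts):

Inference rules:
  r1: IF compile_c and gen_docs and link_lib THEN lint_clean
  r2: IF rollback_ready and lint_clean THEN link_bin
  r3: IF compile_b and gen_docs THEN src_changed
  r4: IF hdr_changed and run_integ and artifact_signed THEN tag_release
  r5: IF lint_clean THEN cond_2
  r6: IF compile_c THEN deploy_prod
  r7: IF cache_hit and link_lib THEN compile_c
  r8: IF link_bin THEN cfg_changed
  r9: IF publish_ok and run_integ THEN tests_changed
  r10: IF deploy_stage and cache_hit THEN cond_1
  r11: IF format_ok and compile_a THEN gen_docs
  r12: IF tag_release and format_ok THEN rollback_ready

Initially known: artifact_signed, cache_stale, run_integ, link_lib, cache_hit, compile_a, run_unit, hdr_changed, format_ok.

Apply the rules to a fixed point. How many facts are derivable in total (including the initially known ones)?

Round 1 — r4, r7, r11, derive tag_release, compile_c, gen_docs.
Round 2 — r1, r6, r12, derive lint_clean, deploy_prod, rollback_ready.
Round 3 — r2, r5, derive link_bin, cond_2.
Round 4 — r8, derive cfg_changed.
Closure: {artifact_signed, cache_hit, cache_stale, cfg_changed, compile_a, compile_c, cond_2, deploy_prod, format_ok, gen_docs, hdr_changed, link_bin, link_lib, lint_clean, rollback_ready, run_integ, run_unit, tag_release} — 18 facts.

18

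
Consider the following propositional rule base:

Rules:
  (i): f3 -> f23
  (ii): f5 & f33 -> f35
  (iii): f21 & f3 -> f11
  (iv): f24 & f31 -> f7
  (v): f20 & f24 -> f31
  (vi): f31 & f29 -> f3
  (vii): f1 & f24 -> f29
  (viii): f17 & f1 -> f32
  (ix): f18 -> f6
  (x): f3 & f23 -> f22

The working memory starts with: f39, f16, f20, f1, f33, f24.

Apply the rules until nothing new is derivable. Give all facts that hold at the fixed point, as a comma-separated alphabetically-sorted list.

f1, f16, f20, f22, f23, f24, f29, f3, f31, f33, f39, f7

Round 1 — (v), (vii), derive f31, f29.
Round 2 — (iv), (vi), derive f7, f3.
Round 3 — (i), derive f23.
Round 4 — (x), derive f22.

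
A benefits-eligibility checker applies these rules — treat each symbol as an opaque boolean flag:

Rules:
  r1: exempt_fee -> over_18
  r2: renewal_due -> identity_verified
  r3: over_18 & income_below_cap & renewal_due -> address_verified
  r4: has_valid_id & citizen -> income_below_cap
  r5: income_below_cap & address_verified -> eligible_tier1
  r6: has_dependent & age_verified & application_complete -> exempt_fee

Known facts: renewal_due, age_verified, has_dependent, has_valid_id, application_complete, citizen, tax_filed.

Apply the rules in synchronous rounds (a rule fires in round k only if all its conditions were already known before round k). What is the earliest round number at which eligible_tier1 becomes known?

Round 1: r2 [renewal_due -> identity_verified]; r4 [has_valid_id & citizen -> income_below_cap]; r6 [has_dependent & age_verified & application_complete -> exempt_fee]. New: identity_verified, income_below_cap, exempt_fee.
Round 2: r1 [exempt_fee -> over_18]. New: over_18.
Round 3: r3 [over_18 & income_below_cap & renewal_due -> address_verified]. New: address_verified.
Round 4: r5 [income_below_cap & address_verified -> eligible_tier1]. New: eligible_tier1.
eligible_tier1 first appears in round 4.

4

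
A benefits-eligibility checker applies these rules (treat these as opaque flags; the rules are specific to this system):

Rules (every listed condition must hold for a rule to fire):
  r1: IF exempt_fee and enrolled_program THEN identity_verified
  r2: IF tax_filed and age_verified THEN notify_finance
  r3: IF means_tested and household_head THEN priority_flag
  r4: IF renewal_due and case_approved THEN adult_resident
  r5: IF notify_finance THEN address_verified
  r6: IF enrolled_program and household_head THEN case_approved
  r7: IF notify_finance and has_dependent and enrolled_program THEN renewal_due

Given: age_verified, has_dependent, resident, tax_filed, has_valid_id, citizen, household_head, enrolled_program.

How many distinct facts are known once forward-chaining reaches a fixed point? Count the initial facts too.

13

Round 1: r2 [IF tax_filed and age_verified THEN notify_finance]; r6 [IF enrolled_program and household_head THEN case_approved]. New: notify_finance, case_approved.
Round 2: r5 [IF notify_finance THEN address_verified]; r7 [IF notify_finance and has_dependent and enrolled_program THEN renewal_due]. New: address_verified, renewal_due.
Round 3: r4 [IF renewal_due and case_approved THEN adult_resident]. New: adult_resident.
Closure: {address_verified, adult_resident, age_verified, case_approved, citizen, enrolled_program, has_dependent, has_valid_id, household_head, notify_finance, renewal_due, resident, tax_filed} — 13 facts.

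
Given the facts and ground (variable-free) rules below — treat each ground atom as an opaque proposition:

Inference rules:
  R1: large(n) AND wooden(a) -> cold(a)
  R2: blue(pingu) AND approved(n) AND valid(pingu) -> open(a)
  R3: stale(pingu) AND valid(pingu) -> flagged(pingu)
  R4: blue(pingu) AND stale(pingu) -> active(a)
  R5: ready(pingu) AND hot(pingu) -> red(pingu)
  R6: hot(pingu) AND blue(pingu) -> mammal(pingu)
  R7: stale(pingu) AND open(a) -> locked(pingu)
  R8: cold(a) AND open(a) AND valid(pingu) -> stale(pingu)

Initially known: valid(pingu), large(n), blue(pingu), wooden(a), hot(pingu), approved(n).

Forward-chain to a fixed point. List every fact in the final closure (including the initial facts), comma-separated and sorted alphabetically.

Round 1: R1 [large(n) AND wooden(a) -> cold(a)]; R2 [blue(pingu) AND approved(n) AND valid(pingu) -> open(a)]; R6 [hot(pingu) AND blue(pingu) -> mammal(pingu)]. Adds cold(a), open(a), mammal(pingu).
Round 2: R8 [cold(a) AND open(a) AND valid(pingu) -> stale(pingu)]. Adds stale(pingu).
Round 3: R3 [stale(pingu) AND valid(pingu) -> flagged(pingu)]; R4 [blue(pingu) AND stale(pingu) -> active(a)]; R7 [stale(pingu) AND open(a) -> locked(pingu)]. Adds flagged(pingu), active(a), locked(pingu).

active(a), approved(n), blue(pingu), cold(a), flagged(pingu), hot(pingu), large(n), locked(pingu), mammal(pingu), open(a), stale(pingu), valid(pingu), wooden(a)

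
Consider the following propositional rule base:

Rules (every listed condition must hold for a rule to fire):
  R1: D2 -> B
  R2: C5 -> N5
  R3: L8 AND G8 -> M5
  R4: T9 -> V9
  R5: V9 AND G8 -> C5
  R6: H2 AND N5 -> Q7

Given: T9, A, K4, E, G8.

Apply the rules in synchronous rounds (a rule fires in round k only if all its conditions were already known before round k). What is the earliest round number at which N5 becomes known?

3

Round 1: R4 [T9 -> V9]. Adds V9.
Round 2: R5 [V9 AND G8 -> C5]. Adds C5.
Round 3: R2 [C5 -> N5]. Adds N5.
N5 first appears in round 3.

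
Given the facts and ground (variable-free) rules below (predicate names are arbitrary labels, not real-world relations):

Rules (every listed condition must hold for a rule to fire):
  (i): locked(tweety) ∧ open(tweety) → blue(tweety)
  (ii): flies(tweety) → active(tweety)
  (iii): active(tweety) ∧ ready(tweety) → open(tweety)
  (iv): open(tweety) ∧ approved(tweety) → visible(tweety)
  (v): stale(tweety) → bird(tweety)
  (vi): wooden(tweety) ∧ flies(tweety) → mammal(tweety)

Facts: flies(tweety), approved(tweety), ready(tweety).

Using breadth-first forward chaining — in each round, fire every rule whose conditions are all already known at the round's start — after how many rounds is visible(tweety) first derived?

3

Round 1: (ii) [flies(tweety) → active(tweety)]. New: active(tweety).
Round 2: (iii) [active(tweety) ∧ ready(tweety) → open(tweety)]. New: open(tweety).
Round 3: (iv) [open(tweety) ∧ approved(tweety) → visible(tweety)]. New: visible(tweety).
visible(tweety) first appears in round 3.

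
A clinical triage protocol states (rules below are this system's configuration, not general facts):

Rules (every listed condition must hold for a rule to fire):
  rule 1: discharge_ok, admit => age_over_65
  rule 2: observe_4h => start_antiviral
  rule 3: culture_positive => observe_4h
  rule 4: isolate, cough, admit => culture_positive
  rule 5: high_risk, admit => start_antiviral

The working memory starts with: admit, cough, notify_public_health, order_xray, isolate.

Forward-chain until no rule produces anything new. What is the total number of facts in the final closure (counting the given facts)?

8

Round 1 fires rule 4, giving culture_positive.
Round 2 fires rule 3, giving observe_4h.
Round 3 fires rule 2, giving start_antiviral.
Closure: {admit, cough, culture_positive, isolate, notify_public_health, observe_4h, order_xray, start_antiviral} — 8 facts.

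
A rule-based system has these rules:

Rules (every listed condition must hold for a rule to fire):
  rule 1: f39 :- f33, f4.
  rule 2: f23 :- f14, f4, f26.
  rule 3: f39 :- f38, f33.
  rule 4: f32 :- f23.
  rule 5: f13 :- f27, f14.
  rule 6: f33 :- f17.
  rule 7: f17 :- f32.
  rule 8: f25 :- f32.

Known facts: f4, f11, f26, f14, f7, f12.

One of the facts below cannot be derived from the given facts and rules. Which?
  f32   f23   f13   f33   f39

Round 1: rule 2 [f23 :- f14, f4, f26.]. Adds f23.
Round 2: rule 4 [f32 :- f23.]. Adds f32.
Round 3: rule 7 [f17 :- f32.]; rule 8 [f25 :- f32.]. Adds f17, f25.
Round 4: rule 6 [f33 :- f17.]. Adds f33.
Round 5: rule 1 [f39 :- f33, f4.]. Adds f39.
Derived: f39 (round 5), f23 (round 1), f32 (round 2), f33 (round 4). f13 never appears in any round.

f13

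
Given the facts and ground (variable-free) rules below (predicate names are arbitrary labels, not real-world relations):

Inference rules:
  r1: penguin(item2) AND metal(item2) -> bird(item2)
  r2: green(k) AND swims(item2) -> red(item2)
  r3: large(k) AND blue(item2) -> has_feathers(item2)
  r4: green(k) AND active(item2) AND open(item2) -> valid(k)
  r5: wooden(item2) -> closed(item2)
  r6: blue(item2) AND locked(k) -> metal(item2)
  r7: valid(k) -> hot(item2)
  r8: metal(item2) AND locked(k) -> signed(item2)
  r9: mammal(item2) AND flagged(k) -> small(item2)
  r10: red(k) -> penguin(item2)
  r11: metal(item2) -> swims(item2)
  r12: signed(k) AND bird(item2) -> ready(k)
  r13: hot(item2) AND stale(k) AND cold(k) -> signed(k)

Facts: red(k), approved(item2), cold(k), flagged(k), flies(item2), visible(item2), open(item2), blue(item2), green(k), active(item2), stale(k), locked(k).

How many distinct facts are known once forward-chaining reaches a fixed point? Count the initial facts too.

Round 1 fires r4, r6, r10, giving valid(k), metal(item2), penguin(item2).
Round 2 fires r1, r7, r8, r11, giving bird(item2), hot(item2), signed(item2), swims(item2).
Round 3 fires r2, r13, giving red(item2), signed(k).
Round 4 fires r12, giving ready(k).
Closure: {active(item2), approved(item2), bird(item2), blue(item2), cold(k), flagged(k), flies(item2), green(k), hot(item2), locked(k), metal(item2), open(item2), penguin(item2), ready(k), red(item2), red(k), signed(item2), signed(k), stale(k), swims(item2), valid(k), visible(item2)} — 22 facts.

22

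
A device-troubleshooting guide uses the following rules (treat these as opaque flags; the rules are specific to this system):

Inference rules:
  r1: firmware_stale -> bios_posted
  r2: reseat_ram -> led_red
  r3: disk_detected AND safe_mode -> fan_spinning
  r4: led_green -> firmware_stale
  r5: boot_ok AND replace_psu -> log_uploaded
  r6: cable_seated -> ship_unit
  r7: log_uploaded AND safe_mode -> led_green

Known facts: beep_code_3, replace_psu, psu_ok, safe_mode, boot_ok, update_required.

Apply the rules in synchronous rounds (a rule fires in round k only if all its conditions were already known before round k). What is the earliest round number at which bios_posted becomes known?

4

Round 1: r5 [boot_ok AND replace_psu -> log_uploaded]. New: log_uploaded.
Round 2: r7 [log_uploaded AND safe_mode -> led_green]. New: led_green.
Round 3: r4 [led_green -> firmware_stale]. New: firmware_stale.
Round 4: r1 [firmware_stale -> bios_posted]. New: bios_posted.
bios_posted first appears in round 4.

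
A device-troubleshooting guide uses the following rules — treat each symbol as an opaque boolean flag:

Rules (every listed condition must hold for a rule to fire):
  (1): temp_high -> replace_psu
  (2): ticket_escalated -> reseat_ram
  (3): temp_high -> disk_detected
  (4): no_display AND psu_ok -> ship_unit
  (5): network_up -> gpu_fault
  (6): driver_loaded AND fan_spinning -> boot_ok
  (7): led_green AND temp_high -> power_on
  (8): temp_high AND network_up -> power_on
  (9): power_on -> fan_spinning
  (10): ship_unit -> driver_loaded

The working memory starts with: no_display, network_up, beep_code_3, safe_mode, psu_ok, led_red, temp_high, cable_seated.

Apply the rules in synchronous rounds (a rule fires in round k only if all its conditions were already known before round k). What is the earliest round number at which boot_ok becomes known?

Round 1: (1) [temp_high -> replace_psu]; (3) [temp_high -> disk_detected]; (4) [no_display AND psu_ok -> ship_unit]; (5) [network_up -> gpu_fault]; (8) [temp_high AND network_up -> power_on]. Adds replace_psu, disk_detected, ship_unit, gpu_fault, power_on.
Round 2: (9) [power_on -> fan_spinning]; (10) [ship_unit -> driver_loaded]. Adds fan_spinning, driver_loaded.
Round 3: (6) [driver_loaded AND fan_spinning -> boot_ok]. Adds boot_ok.
boot_ok first appears in round 3.

3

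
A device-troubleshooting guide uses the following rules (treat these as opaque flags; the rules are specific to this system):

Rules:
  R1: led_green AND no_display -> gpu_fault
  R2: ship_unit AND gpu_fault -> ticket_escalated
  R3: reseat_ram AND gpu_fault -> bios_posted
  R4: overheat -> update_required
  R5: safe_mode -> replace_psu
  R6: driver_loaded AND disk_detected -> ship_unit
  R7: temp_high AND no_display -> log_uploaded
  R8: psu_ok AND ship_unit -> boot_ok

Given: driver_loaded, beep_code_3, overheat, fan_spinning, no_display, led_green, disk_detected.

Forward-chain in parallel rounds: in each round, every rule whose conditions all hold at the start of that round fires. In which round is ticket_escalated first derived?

2

Round 1 — R1, R4, R6, derive gpu_fault, update_required, ship_unit.
Round 2 — R2, derive ticket_escalated.
ticket_escalated first appears in round 2.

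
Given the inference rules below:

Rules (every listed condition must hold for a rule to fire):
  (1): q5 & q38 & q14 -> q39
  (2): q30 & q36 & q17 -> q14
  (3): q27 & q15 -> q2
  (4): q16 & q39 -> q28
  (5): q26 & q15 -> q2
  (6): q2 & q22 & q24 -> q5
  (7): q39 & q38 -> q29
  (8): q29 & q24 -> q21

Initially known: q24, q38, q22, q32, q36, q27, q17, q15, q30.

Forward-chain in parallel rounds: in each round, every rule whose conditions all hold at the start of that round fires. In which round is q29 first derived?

4

[1] (2) [q30 & q36 & q17 -> q14]; (3) [q27 & q15 -> q2]. ⇒ new: q14, q2.
[2] (6) [q2 & q22 & q24 -> q5]. ⇒ new: q5.
[3] (1) [q5 & q38 & q14 -> q39]. ⇒ new: q39.
[4] (7) [q39 & q38 -> q29]. ⇒ new: q29.
q29 first appears in round 4.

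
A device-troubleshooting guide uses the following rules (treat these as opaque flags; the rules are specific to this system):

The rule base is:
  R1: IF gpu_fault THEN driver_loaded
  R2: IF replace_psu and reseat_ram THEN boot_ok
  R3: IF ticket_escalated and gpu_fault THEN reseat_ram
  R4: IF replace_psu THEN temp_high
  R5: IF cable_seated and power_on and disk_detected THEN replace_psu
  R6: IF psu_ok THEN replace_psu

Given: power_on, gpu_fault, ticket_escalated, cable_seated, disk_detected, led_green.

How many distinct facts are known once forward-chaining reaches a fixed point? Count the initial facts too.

11

Round 1: R1 [IF gpu_fault THEN driver_loaded]; R3 [IF ticket_escalated and gpu_fault THEN reseat_ram]; R5 [IF cable_seated and power_on and disk_detected THEN replace_psu]. Adds driver_loaded, reseat_ram, replace_psu.
Round 2: R2 [IF replace_psu and reseat_ram THEN boot_ok]; R4 [IF replace_psu THEN temp_high]. Adds boot_ok, temp_high.
Closure: {boot_ok, cable_seated, disk_detected, driver_loaded, gpu_fault, led_green, power_on, replace_psu, reseat_ram, temp_high, ticket_escalated} — 11 facts.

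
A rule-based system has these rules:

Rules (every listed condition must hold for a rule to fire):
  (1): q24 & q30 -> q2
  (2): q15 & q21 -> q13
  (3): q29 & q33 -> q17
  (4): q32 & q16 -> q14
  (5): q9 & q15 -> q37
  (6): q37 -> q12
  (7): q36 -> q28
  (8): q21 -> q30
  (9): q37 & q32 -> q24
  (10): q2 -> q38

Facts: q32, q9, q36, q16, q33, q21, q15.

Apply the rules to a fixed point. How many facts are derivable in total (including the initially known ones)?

16

Round 1: (2) [q15 & q21 -> q13]; (4) [q32 & q16 -> q14]; (5) [q9 & q15 -> q37]; (7) [q36 -> q28]; (8) [q21 -> q30]. New: q13, q14, q37, q28, q30.
Round 2: (6) [q37 -> q12]; (9) [q37 & q32 -> q24]. New: q12, q24.
Round 3: (1) [q24 & q30 -> q2]. New: q2.
Round 4: (10) [q2 -> q38]. New: q38.
Closure: {q12, q13, q14, q15, q16, q2, q21, q24, q28, q30, q32, q33, q36, q37, q38, q9} — 16 facts.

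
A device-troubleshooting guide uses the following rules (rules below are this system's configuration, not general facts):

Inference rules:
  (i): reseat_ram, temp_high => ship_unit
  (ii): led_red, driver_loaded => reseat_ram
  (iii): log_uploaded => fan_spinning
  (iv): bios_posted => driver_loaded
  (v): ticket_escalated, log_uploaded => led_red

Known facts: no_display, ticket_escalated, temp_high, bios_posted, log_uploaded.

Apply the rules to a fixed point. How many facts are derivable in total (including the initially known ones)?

Round 1: (iii) [log_uploaded => fan_spinning]; (iv) [bios_posted => driver_loaded]; (v) [ticket_escalated, log_uploaded => led_red]. Adds fan_spinning, driver_loaded, led_red.
Round 2: (ii) [led_red, driver_loaded => reseat_ram]. Adds reseat_ram.
Round 3: (i) [reseat_ram, temp_high => ship_unit]. Adds ship_unit.
Closure: {bios_posted, driver_loaded, fan_spinning, led_red, log_uploaded, no_display, reseat_ram, ship_unit, temp_high, ticket_escalated} — 10 facts.

10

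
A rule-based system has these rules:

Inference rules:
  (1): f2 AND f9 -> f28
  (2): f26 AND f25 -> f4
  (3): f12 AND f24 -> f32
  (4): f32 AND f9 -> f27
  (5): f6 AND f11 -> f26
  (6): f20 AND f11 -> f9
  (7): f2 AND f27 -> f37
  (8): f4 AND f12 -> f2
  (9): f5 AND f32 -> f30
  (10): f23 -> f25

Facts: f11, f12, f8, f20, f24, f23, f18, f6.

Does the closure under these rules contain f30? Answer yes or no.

no

Round 1 — (3), (5), (6), (10), derive f32, f26, f9, f25.
Round 2 — (2), (4), derive f4, f27.
Round 3 — (8), derive f2.
Round 4 — (1), (7), derive f28, f37.
Fixed point reached. f30 is concluded only by (9); (9) needs f5 (never derived).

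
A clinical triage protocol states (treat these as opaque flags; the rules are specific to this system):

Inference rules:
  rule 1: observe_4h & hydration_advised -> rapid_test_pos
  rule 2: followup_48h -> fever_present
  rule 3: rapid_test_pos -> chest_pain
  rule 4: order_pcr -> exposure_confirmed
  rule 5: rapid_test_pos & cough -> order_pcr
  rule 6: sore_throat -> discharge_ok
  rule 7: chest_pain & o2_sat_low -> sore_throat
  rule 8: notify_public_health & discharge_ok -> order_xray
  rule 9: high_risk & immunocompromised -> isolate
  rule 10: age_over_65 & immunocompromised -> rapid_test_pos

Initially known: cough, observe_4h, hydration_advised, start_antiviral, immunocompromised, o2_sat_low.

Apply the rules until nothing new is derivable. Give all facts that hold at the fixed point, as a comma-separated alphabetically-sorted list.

Round 1 — rule 1, derive rapid_test_pos.
Round 2 — rule 3, rule 5, derive chest_pain, order_pcr.
Round 3 — rule 4, rule 7, derive exposure_confirmed, sore_throat.
Round 4 — rule 6, derive discharge_ok.

chest_pain, cough, discharge_ok, exposure_confirmed, hydration_advised, immunocompromised, o2_sat_low, observe_4h, order_pcr, rapid_test_pos, sore_throat, start_antiviral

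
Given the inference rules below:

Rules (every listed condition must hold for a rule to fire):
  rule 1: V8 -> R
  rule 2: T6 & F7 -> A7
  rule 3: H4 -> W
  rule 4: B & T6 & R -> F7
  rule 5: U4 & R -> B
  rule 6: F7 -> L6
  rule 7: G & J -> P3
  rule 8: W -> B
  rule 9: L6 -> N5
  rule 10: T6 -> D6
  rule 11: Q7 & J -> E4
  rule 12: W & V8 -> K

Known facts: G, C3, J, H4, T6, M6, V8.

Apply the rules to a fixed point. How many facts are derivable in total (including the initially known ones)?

Round 1: rule 1 [V8 -> R]; rule 3 [H4 -> W]; rule 7 [G & J -> P3]; rule 10 [T6 -> D6]. New: R, W, P3, D6.
Round 2: rule 8 [W -> B]; rule 12 [W & V8 -> K]. New: B, K.
Round 3: rule 4 [B & T6 & R -> F7]. New: F7.
Round 4: rule 2 [T6 & F7 -> A7]; rule 6 [F7 -> L6]. New: A7, L6.
Round 5: rule 9 [L6 -> N5]. New: N5.
Closure: {A7, B, C3, D6, F7, G, H4, J, K, L6, M6, N5, P3, R, T6, V8, W} — 17 facts.

17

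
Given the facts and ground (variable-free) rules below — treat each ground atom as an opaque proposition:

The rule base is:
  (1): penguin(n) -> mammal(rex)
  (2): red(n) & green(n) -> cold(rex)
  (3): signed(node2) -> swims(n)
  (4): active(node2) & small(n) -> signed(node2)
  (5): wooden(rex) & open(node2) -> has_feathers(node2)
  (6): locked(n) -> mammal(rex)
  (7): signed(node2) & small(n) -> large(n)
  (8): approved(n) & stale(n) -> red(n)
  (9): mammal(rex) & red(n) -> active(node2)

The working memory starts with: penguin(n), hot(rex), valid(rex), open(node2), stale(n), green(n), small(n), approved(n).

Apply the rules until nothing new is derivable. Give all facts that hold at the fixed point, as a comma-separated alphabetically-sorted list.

Round 1: (1) [penguin(n) -> mammal(rex)]; (8) [approved(n) & stale(n) -> red(n)]. Adds mammal(rex), red(n).
Round 2: (2) [red(n) & green(n) -> cold(rex)]; (9) [mammal(rex) & red(n) -> active(node2)]. Adds cold(rex), active(node2).
Round 3: (4) [active(node2) & small(n) -> signed(node2)]. Adds signed(node2).
Round 4: (3) [signed(node2) -> swims(n)]; (7) [signed(node2) & small(n) -> large(n)]. Adds swims(n), large(n).

active(node2), approved(n), cold(rex), green(n), hot(rex), large(n), mammal(rex), open(node2), penguin(n), red(n), signed(node2), small(n), stale(n), swims(n), valid(rex)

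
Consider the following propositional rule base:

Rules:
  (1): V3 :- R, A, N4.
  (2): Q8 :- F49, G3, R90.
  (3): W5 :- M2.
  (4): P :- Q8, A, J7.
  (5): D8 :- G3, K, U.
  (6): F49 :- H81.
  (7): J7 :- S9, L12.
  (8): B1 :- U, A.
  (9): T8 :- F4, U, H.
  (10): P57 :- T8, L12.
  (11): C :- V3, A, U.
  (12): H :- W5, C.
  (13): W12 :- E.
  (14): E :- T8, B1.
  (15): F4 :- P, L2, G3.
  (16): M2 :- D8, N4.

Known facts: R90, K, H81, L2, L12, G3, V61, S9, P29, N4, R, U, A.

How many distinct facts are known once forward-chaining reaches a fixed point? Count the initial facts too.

Round 1: (1) [V3 :- R, A, N4.]; (5) [D8 :- G3, K, U.]; (6) [F49 :- H81.]; (7) [J7 :- S9, L12.]; (8) [B1 :- U, A.]. New: V3, D8, F49, J7, B1.
Round 2: (2) [Q8 :- F49, G3, R90.]; (11) [C :- V3, A, U.]; (16) [M2 :- D8, N4.]. New: Q8, C, M2.
Round 3: (3) [W5 :- M2.]; (4) [P :- Q8, A, J7.]. New: W5, P.
Round 4: (12) [H :- W5, C.]; (15) [F4 :- P, L2, G3.]. New: H, F4.
Round 5: (9) [T8 :- F4, U, H.]. New: T8.
Round 6: (10) [P57 :- T8, L12.]; (14) [E :- T8, B1.]. New: P57, E.
Round 7: (13) [W12 :- E.]. New: W12.
Closure: {A, B1, C, D8, E, F4, F49, G3, H, H81, J7, K, L12, L2, M2, N4, P, P29, P57, Q8, R, R90, S9, T8, U, V3, V61, W12, W5} — 29 facts.

29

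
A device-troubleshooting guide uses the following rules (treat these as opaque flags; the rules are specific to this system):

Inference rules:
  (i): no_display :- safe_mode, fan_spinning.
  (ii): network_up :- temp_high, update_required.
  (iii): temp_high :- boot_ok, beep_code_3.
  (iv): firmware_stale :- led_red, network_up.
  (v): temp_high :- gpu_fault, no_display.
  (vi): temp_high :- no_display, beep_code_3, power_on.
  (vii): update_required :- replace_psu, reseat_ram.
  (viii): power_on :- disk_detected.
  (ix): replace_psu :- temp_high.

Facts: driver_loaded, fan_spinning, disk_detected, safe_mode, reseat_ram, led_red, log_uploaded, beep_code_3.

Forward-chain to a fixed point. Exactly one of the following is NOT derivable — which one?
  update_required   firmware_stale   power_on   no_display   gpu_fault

gpu_fault

Round 1 fires (i), (viii), giving no_display, power_on.
Round 2 fires (vi), giving temp_high.
Round 3 fires (ix), giving replace_psu.
Round 4 fires (vii), giving update_required.
Round 5 fires (ii), giving network_up.
Round 6 fires (iv), giving firmware_stale.
Derived: power_on (round 1), update_required (round 4), no_display (round 1), firmware_stale (round 6). gpu_fault never appears in any round.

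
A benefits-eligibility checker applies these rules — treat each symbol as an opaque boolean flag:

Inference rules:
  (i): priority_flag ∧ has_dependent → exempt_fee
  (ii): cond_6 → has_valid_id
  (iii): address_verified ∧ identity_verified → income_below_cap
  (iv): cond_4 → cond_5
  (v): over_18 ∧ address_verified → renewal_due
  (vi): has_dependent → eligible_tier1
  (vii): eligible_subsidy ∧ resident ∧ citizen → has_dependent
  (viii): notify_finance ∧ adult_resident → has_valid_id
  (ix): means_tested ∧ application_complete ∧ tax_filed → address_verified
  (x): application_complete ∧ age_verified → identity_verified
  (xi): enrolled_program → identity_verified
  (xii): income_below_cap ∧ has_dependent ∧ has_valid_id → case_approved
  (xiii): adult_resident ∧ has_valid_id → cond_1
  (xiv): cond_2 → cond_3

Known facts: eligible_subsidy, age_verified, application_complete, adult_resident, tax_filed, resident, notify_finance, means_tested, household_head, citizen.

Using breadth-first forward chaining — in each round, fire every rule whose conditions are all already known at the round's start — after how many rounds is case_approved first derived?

3

Round 1 — (vii), (viii), (ix), (x), derive has_dependent, has_valid_id, address_verified, identity_verified.
Round 2 — (iii), (vi), (xiii), derive income_below_cap, eligible_tier1, cond_1.
Round 3 — (xii), derive case_approved.
case_approved first appears in round 3.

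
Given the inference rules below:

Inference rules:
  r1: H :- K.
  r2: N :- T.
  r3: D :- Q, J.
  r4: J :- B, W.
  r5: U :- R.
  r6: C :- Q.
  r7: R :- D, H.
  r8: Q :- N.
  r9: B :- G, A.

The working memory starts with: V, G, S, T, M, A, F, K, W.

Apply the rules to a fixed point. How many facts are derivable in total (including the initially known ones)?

18

[1] r1 [H :- K.]; r2 [N :- T.]; r9 [B :- G, A.]. ⇒ new: H, N, B.
[2] r4 [J :- B, W.]; r8 [Q :- N.]. ⇒ new: J, Q.
[3] r3 [D :- Q, J.]; r6 [C :- Q.]. ⇒ new: D, C.
[4] r7 [R :- D, H.]. ⇒ new: R.
[5] r5 [U :- R.]. ⇒ new: U.
Closure: {A, B, C, D, F, G, H, J, K, M, N, Q, R, S, T, U, V, W} — 18 facts.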